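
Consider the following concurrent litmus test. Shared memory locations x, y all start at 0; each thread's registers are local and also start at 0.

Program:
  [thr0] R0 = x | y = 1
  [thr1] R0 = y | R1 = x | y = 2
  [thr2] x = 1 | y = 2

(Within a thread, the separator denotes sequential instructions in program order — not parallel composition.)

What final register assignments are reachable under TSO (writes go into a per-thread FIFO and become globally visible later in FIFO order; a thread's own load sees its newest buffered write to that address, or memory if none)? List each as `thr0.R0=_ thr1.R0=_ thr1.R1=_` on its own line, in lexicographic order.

outcome vector order: (thr0.R0,thr1.R0,thr1.R1)
|TSO outcomes| = 9

thr0.R0=0 thr1.R0=0 thr1.R1=0
thr0.R0=0 thr1.R0=0 thr1.R1=1
thr0.R0=0 thr1.R0=1 thr1.R1=0
thr0.R0=0 thr1.R0=1 thr1.R1=1
thr0.R0=0 thr1.R0=2 thr1.R1=1
thr0.R0=1 thr1.R0=0 thr1.R1=0
thr0.R0=1 thr1.R0=0 thr1.R1=1
thr0.R0=1 thr1.R0=1 thr1.R1=1
thr0.R0=1 thr1.R0=2 thr1.R1=1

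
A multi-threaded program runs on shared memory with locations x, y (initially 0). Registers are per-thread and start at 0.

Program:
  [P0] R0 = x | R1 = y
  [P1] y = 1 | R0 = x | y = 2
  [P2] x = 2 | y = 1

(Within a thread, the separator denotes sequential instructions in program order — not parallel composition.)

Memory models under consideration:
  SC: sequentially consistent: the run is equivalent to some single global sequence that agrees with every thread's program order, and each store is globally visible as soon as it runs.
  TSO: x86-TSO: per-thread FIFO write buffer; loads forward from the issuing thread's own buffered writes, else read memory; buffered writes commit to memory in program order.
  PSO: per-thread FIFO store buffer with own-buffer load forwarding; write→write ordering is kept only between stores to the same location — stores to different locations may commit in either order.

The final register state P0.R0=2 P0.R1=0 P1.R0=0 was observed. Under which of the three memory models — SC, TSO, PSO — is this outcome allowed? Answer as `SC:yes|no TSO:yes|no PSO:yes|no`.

outcome vector order: (P0.R0,P0.R1,P1.R0)
SC (11): 0/0/0 0/0/2 0/1/0 0/1/2 0/2/0 0/2/2 2/0/2 2/1/0 2/1/2 2/2/0 2/2/2
TSO (12): 0/0/0 0/0/2 0/1/0 0/1/2 0/2/0 0/2/2 2/0/0 2/0/2 2/1/0 2/1/2 2/2/0 2/2/2
PSO (12): 0/0/0 0/0/2 0/1/0 0/1/2 0/2/0 0/2/2 2/0/0 2/0/2 2/1/0 2/1/2 2/2/0 2/2/2
target 2/0/0 ∈ {TSO,PSO}

SC:no TSO:yes PSO:yes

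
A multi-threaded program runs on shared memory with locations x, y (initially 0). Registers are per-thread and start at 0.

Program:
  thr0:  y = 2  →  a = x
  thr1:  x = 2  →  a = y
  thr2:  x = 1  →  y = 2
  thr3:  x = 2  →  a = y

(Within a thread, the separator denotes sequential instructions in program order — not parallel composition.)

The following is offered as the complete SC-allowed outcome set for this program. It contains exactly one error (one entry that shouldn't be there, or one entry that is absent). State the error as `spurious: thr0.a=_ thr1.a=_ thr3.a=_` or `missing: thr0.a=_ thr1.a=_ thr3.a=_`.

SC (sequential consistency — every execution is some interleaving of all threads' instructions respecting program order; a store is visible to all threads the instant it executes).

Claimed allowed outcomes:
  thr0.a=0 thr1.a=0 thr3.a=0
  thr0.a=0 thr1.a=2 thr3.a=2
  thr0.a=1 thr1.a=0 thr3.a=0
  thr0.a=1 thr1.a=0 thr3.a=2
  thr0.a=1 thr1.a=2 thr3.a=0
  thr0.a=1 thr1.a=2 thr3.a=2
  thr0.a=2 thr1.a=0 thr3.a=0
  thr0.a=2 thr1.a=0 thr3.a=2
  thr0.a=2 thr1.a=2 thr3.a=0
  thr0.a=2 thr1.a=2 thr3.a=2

spurious: thr0.a=0 thr1.a=0 thr3.a=0

outcome vector order: (thr0.a,thr1.a,thr3.a)
[SC] allowed = {<0 2 2>, <1 0 0>, <1 0 2>, <1 2 0>, <1 2 2>, <2 0 0>, <2 0 2>, <2 2 0>, <2 2 2>}
claimed∖SC = {<0 0 0>}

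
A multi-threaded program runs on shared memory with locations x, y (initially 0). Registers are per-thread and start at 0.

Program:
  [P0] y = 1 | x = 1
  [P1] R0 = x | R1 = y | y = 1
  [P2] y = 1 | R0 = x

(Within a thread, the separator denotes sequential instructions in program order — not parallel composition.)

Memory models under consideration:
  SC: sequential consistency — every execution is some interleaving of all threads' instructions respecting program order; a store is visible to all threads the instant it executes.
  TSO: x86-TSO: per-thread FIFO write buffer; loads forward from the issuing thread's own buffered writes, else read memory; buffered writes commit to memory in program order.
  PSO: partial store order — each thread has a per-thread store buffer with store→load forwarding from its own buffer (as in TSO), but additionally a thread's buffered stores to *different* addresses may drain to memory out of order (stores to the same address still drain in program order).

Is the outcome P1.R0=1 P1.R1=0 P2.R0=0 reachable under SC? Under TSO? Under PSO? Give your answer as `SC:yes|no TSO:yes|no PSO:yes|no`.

outcome vector order: (P1.R0,P1.R1,P2.R0)
SC: 6 outcomes — {(0,0,0); (0,0,1); (0,1,0); (0,1,1); (1,1,0); (1,1,1)}
TSO: 6 outcomes — {(0,0,0); (0,0,1); (0,1,0); (0,1,1); (1,1,0); (1,1,1)}
PSO: 8 outcomes — {(0,0,0); (0,0,1); (0,1,0); (0,1,1); (1,0,0); (1,0,1); (1,1,0); (1,1,1)}
target (1,0,0) ∈ {PSO}

SC:no TSO:no PSO:yes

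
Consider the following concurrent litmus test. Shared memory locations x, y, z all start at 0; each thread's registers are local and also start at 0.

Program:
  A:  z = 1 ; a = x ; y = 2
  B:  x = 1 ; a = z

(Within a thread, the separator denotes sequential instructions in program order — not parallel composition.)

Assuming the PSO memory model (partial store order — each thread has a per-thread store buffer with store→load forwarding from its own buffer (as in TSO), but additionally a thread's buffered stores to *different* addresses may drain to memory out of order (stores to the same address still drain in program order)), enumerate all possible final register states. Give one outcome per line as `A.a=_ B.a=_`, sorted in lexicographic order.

A.a=0 B.a=0
A.a=0 B.a=1
A.a=1 B.a=0
A.a=1 B.a=1

outcome vector order: (A.a,B.a)
|PSO outcomes| = 4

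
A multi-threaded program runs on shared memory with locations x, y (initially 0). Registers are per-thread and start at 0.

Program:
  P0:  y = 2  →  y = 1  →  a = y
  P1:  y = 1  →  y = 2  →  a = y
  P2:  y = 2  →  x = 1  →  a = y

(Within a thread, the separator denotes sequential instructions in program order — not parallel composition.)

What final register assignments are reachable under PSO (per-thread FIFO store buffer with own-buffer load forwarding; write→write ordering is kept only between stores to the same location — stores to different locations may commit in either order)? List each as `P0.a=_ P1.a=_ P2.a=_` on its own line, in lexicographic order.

outcome vector order: (P0.a,P1.a,P2.a)
|PSO outcomes| = 7

P0.a=1 P1.a=1 P2.a=1
P0.a=1 P1.a=1 P2.a=2
P0.a=1 P1.a=2 P2.a=1
P0.a=1 P1.a=2 P2.a=2
P0.a=2 P1.a=1 P2.a=2
P0.a=2 P1.a=2 P2.a=1
P0.a=2 P1.a=2 P2.a=2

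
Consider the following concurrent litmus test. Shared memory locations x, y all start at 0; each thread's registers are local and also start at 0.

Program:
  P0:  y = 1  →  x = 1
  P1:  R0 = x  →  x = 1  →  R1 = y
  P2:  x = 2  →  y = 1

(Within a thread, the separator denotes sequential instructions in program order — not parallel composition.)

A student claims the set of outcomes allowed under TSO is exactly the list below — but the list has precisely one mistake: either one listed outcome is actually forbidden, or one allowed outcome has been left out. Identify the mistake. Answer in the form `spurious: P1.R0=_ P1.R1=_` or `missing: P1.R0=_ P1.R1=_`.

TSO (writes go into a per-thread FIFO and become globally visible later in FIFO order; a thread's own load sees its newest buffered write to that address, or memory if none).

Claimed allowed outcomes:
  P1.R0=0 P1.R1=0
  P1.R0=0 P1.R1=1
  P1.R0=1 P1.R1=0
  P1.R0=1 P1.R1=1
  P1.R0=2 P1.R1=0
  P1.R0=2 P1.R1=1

spurious: P1.R0=1 P1.R1=0

outcome vector order: (P1.R0,P1.R1)
TSO (5): <0 0> <0 1> <1 1> <2 0> <2 1>
claimed∖TSO = {<1 0>}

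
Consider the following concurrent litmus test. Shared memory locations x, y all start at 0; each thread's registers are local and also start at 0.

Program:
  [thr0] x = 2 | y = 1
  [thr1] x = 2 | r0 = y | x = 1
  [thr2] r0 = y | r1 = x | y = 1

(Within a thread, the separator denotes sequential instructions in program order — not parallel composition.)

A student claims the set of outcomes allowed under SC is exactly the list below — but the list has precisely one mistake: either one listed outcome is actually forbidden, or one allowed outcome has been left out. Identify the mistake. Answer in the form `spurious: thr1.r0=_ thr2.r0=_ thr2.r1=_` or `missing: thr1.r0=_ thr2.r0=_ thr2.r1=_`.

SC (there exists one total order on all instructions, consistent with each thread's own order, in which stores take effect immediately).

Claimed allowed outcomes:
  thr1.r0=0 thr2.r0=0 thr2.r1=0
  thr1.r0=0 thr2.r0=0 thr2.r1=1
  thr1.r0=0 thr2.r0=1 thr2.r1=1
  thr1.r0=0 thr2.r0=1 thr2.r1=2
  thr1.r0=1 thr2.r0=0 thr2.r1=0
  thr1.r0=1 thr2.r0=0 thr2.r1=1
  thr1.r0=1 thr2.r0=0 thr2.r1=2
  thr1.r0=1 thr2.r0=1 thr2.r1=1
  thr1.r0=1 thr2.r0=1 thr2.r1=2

outcome vector order: (thr1.r0,thr2.r0,thr2.r1)
under SC → 0/0/0; 0/0/1; 0/0/2; 0/1/1; 0/1/2; 1/0/0; 1/0/1; 1/0/2; 1/1/1; 1/1/2
SC∖claimed = {0/0/2}

missing: thr1.r0=0 thr2.r0=0 thr2.r1=2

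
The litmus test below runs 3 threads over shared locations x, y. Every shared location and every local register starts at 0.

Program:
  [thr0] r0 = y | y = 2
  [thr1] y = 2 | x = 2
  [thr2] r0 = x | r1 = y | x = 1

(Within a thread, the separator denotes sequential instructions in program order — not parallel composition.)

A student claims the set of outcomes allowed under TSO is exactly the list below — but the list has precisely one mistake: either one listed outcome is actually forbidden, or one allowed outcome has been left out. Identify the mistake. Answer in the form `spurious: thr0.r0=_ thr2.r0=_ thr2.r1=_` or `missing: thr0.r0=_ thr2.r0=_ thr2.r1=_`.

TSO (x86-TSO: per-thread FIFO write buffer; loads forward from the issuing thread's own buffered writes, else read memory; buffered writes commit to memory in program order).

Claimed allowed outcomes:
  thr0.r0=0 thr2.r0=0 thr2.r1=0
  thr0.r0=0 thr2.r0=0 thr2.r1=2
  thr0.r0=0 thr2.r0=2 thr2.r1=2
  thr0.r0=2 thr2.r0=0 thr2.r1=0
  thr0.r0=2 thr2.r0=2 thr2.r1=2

missing: thr0.r0=2 thr2.r0=0 thr2.r1=2

outcome vector order: (thr0.r0,thr2.r0,thr2.r1)
[TSO] allowed = {(0,0,0), (0,0,2), (0,2,2), (2,0,0), (2,0,2), (2,2,2)}
TSO∖claimed = {(2,0,2)}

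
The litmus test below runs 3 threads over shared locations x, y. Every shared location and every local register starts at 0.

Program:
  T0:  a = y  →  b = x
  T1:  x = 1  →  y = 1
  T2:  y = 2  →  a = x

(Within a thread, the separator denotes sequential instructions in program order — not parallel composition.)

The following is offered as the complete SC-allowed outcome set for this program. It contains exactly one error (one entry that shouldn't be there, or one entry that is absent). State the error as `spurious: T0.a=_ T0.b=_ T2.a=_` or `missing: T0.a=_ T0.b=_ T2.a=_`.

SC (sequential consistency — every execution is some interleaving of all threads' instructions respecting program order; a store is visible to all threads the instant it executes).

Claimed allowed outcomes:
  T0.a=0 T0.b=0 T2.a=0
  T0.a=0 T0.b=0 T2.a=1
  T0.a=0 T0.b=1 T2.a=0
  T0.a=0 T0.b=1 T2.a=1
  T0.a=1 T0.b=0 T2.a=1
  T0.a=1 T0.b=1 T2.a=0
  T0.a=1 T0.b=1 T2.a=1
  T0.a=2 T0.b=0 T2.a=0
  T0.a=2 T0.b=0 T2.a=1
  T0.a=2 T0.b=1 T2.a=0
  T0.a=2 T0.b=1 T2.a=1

outcome vector order: (T0.a,T0.b,T2.a)
SC (10): <0 0 0>, <0 0 1>, <0 1 0>, <0 1 1>, <1 1 0>, <1 1 1>, <2 0 0>, <2 0 1>, <2 1 0>, <2 1 1>
claimed∖SC = {<1 0 1>}

spurious: T0.a=1 T0.b=0 T2.a=1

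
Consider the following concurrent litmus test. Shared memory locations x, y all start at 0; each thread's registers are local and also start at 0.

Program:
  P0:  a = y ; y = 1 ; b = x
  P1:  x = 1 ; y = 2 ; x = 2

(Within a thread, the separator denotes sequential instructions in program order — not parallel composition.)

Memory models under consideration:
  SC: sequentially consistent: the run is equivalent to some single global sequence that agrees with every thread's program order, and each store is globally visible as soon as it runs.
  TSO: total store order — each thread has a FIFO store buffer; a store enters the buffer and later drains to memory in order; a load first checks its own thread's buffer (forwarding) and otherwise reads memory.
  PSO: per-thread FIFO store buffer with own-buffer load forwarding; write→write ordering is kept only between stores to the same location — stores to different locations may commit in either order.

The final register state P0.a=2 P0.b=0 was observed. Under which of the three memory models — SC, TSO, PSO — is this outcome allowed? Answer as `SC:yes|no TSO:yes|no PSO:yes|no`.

outcome vector order: (P0.a,P0.b)
under SC → 0/0, 0/1, 0/2, 2/1, 2/2
under TSO → 0/0, 0/1, 0/2, 2/1, 2/2
under PSO → 0/0, 0/1, 0/2, 2/0, 2/1, 2/2
target 2/0 ∈ {PSO}

SC:no TSO:no PSO:yes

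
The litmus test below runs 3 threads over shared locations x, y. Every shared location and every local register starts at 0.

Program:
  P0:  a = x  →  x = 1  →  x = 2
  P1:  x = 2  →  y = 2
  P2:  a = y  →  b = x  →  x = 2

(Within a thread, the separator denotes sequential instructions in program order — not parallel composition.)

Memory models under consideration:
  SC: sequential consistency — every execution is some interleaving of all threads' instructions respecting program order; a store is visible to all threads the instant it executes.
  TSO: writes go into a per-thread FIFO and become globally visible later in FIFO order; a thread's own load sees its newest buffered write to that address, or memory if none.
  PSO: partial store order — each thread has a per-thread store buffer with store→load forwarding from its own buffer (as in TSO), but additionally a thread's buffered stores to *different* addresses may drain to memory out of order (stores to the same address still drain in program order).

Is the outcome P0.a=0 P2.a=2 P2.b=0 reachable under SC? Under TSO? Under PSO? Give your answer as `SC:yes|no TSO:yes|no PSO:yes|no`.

SC:no TSO:no PSO:yes

outcome vector order: (P0.a,P2.a,P2.b)
under SC → 0/0/0, 0/0/1, 0/0/2, 0/2/1, 0/2/2, 2/0/0, 2/0/1, 2/0/2, 2/2/1, 2/2/2
under TSO → 0/0/0, 0/0/1, 0/0/2, 0/2/1, 0/2/2, 2/0/0, 2/0/1, 2/0/2, 2/2/1, 2/2/2
under PSO → 0/0/0, 0/0/1, 0/0/2, 0/2/0, 0/2/1, 0/2/2, 2/0/0, 2/0/1, 2/0/2, 2/2/0, 2/2/1, 2/2/2
target 0/2/0 ∈ {PSO}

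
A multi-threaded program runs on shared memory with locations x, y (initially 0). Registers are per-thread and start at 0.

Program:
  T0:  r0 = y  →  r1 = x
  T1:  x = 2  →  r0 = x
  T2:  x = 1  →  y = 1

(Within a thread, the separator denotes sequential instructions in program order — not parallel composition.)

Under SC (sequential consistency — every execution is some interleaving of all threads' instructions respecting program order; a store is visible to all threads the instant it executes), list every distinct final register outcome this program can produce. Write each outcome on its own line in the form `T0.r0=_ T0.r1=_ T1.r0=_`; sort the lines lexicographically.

outcome vector order: (T0.r0,T0.r1,T1.r0)
|SC outcomes| = 9

T0.r0=0 T0.r1=0 T1.r0=1
T0.r0=0 T0.r1=0 T1.r0=2
T0.r0=0 T0.r1=1 T1.r0=1
T0.r0=0 T0.r1=1 T1.r0=2
T0.r0=0 T0.r1=2 T1.r0=1
T0.r0=0 T0.r1=2 T1.r0=2
T0.r0=1 T0.r1=1 T1.r0=1
T0.r0=1 T0.r1=1 T1.r0=2
T0.r0=1 T0.r1=2 T1.r0=2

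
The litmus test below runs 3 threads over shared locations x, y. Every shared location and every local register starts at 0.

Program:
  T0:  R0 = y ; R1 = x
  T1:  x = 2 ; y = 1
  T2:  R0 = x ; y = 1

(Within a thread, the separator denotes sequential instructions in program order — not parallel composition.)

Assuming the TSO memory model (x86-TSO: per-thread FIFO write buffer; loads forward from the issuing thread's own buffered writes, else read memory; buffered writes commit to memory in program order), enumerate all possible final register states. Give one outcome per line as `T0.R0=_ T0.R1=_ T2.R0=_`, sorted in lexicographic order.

T0.R0=0 T0.R1=0 T2.R0=0
T0.R0=0 T0.R1=0 T2.R0=2
T0.R0=0 T0.R1=2 T2.R0=0
T0.R0=0 T0.R1=2 T2.R0=2
T0.R0=1 T0.R1=0 T2.R0=0
T0.R0=1 T0.R1=2 T2.R0=0
T0.R0=1 T0.R1=2 T2.R0=2

outcome vector order: (T0.R0,T0.R1,T2.R0)
|TSO outcomes| = 7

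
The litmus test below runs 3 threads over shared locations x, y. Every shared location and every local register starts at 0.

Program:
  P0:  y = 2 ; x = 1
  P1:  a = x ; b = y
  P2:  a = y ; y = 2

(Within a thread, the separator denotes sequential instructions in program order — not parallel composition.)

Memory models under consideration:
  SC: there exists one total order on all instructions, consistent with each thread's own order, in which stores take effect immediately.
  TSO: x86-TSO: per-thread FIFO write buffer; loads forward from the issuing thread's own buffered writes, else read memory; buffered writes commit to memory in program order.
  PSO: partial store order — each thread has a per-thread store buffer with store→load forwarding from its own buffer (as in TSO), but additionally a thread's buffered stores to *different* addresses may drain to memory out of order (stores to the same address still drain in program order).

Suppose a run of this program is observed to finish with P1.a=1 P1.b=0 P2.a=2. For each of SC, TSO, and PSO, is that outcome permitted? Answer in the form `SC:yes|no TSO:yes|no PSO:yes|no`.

outcome vector order: (P1.a,P1.b,P2.a)
SC (6): (0,0,0); (0,0,2); (0,2,0); (0,2,2); (1,2,0); (1,2,2)
TSO (6): (0,0,0); (0,0,2); (0,2,0); (0,2,2); (1,2,0); (1,2,2)
PSO (8): (0,0,0); (0,0,2); (0,2,0); (0,2,2); (1,0,0); (1,0,2); (1,2,0); (1,2,2)
target (1,0,2) ∈ {PSO}

SC:no TSO:no PSO:yes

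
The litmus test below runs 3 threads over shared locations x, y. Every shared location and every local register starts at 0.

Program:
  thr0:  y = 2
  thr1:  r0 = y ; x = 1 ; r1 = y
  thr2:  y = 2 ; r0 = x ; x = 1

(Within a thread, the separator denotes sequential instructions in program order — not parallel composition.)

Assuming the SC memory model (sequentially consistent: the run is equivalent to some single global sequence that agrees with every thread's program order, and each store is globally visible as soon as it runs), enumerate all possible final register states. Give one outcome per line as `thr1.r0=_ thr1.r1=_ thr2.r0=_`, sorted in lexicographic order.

outcome vector order: (thr1.r0,thr1.r1,thr2.r0)
|SC outcomes| = 5

thr1.r0=0 thr1.r1=0 thr2.r0=1
thr1.r0=0 thr1.r1=2 thr2.r0=0
thr1.r0=0 thr1.r1=2 thr2.r0=1
thr1.r0=2 thr1.r1=2 thr2.r0=0
thr1.r0=2 thr1.r1=2 thr2.r0=1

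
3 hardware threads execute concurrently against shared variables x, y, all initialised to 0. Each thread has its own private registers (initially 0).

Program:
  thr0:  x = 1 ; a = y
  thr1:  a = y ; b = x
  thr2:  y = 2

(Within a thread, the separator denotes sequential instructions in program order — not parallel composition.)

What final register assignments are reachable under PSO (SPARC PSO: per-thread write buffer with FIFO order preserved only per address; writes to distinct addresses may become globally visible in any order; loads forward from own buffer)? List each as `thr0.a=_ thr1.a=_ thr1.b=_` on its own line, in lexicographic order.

thr0.a=0 thr1.a=0 thr1.b=0
thr0.a=0 thr1.a=0 thr1.b=1
thr0.a=0 thr1.a=2 thr1.b=0
thr0.a=0 thr1.a=2 thr1.b=1
thr0.a=2 thr1.a=0 thr1.b=0
thr0.a=2 thr1.a=0 thr1.b=1
thr0.a=2 thr1.a=2 thr1.b=0
thr0.a=2 thr1.a=2 thr1.b=1

outcome vector order: (thr0.a,thr1.a,thr1.b)
|PSO outcomes| = 8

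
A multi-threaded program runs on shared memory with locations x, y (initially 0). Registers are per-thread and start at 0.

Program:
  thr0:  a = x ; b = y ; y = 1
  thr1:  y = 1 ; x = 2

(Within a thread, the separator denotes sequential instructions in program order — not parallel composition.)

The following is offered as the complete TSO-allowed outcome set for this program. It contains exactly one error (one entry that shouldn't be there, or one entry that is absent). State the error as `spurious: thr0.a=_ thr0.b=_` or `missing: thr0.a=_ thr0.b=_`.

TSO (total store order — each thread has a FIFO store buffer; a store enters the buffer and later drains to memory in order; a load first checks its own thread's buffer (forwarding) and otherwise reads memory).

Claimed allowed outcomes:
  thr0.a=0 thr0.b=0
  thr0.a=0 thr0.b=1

missing: thr0.a=2 thr0.b=1

outcome vector order: (thr0.a,thr0.b)
under TSO → 00; 01; 21
TSO∖claimed = {21}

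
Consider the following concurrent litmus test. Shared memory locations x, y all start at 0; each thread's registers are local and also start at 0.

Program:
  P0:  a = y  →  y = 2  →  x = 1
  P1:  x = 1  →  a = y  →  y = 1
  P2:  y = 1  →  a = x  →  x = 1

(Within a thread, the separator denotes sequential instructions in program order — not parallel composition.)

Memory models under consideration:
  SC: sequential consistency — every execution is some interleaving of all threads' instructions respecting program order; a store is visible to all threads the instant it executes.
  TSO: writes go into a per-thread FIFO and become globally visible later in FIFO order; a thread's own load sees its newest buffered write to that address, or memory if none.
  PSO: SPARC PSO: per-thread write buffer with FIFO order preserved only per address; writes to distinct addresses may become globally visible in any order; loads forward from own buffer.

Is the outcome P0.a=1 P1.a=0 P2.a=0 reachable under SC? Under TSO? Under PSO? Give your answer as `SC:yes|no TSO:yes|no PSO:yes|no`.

outcome vector order: (P0.a,P1.a,P2.a)
SC: 10 outcomes — {<0 0 1>, <0 1 0>, <0 1 1>, <0 2 0>, <0 2 1>, <1 0 1>, <1 1 0>, <1 1 1>, <1 2 0>, <1 2 1>}
TSO: 12 outcomes — {<0 0 0>, <0 0 1>, <0 1 0>, <0 1 1>, <0 2 0>, <0 2 1>, <1 0 0>, <1 0 1>, <1 1 0>, <1 1 1>, <1 2 0>, <1 2 1>}
PSO: 12 outcomes — {<0 0 0>, <0 0 1>, <0 1 0>, <0 1 1>, <0 2 0>, <0 2 1>, <1 0 0>, <1 0 1>, <1 1 0>, <1 1 1>, <1 2 0>, <1 2 1>}
target <1 0 0> ∈ {TSO,PSO}

SC:no TSO:yes PSO:yes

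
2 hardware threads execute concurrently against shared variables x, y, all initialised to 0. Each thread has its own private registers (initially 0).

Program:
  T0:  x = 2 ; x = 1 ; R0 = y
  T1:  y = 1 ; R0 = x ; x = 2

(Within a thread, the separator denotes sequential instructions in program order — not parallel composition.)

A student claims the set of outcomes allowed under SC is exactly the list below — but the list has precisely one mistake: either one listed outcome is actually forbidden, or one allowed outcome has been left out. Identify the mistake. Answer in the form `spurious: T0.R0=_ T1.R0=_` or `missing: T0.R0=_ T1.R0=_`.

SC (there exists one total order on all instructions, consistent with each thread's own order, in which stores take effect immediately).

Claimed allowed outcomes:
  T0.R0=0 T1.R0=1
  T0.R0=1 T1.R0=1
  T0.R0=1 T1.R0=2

missing: T0.R0=1 T1.R0=0

outcome vector order: (T0.R0,T1.R0)
SC: 4 outcomes — {0/1; 1/0; 1/1; 1/2}
SC∖claimed = {1/0}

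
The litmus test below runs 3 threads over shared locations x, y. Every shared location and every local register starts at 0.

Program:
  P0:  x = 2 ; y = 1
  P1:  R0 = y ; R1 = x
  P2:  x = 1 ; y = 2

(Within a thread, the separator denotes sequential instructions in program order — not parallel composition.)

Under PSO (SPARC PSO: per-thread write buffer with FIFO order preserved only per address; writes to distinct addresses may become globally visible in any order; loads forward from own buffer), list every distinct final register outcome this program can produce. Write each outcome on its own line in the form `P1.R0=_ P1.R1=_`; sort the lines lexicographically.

P1.R0=0 P1.R1=0
P1.R0=0 P1.R1=1
P1.R0=0 P1.R1=2
P1.R0=1 P1.R1=0
P1.R0=1 P1.R1=1
P1.R0=1 P1.R1=2
P1.R0=2 P1.R1=0
P1.R0=2 P1.R1=1
P1.R0=2 P1.R1=2

outcome vector order: (P1.R0,P1.R1)
|PSO outcomes| = 9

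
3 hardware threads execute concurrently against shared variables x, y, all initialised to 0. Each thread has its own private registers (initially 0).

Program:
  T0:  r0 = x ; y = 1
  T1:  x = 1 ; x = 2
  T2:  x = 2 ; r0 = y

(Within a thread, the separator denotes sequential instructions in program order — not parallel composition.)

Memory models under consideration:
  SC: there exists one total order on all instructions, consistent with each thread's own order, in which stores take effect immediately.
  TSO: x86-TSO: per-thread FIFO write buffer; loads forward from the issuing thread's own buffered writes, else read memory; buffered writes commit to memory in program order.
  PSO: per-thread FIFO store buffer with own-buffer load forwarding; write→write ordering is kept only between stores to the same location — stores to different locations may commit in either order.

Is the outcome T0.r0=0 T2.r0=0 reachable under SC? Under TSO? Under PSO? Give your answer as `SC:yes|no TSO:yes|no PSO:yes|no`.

SC:yes TSO:yes PSO:yes

outcome vector order: (T0.r0,T2.r0)
under SC → 00, 01, 10, 11, 20, 21
under TSO → 00, 01, 10, 11, 20, 21
under PSO → 00, 01, 10, 11, 20, 21
target 00 ∈ {SC,TSO,PSO}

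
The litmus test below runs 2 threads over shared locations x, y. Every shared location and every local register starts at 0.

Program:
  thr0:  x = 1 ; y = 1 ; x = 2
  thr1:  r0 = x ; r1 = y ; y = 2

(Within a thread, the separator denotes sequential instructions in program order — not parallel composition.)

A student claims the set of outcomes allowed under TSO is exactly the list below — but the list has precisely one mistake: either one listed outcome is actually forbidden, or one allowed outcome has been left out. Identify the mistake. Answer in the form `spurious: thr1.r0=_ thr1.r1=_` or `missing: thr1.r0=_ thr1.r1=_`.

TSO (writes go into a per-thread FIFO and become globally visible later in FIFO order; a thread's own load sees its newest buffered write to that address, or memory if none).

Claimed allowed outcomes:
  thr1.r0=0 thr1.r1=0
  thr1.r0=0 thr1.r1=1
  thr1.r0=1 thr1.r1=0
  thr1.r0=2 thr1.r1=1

missing: thr1.r0=1 thr1.r1=1

outcome vector order: (thr1.r0,thr1.r1)
[TSO] allowed = {(0,0) (0,1) (1,0) (1,1) (2,1)}
TSO∖claimed = {(1,1)}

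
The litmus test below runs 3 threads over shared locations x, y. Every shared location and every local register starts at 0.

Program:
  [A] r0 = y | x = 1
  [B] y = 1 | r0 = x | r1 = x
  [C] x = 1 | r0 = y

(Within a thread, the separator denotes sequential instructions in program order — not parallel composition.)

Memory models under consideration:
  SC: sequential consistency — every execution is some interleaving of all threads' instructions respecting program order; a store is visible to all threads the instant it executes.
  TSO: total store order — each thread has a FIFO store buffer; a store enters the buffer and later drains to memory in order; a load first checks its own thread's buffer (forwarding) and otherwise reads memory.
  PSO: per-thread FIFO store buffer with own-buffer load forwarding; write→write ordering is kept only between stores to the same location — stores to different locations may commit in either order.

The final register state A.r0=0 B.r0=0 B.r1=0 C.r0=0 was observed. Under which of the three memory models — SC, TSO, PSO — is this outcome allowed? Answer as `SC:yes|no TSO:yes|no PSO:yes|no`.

outcome vector order: (A.r0,B.r0,B.r1,C.r0)
SC: 8 outcomes — {<0 0 0 1>, <0 0 1 1>, <0 1 1 0>, <0 1 1 1>, <1 0 0 1>, <1 0 1 1>, <1 1 1 0>, <1 1 1 1>}
TSO: 12 outcomes — {<0 0 0 0>, <0 0 0 1>, <0 0 1 0>, <0 0 1 1>, <0 1 1 0>, <0 1 1 1>, <1 0 0 0>, <1 0 0 1>, <1 0 1 0>, <1 0 1 1>, <1 1 1 0>, <1 1 1 1>}
PSO: 12 outcomes — {<0 0 0 0>, <0 0 0 1>, <0 0 1 0>, <0 0 1 1>, <0 1 1 0>, <0 1 1 1>, <1 0 0 0>, <1 0 0 1>, <1 0 1 0>, <1 0 1 1>, <1 1 1 0>, <1 1 1 1>}
target <0 0 0 0> ∈ {TSO,PSO}

SC:no TSO:yes PSO:yes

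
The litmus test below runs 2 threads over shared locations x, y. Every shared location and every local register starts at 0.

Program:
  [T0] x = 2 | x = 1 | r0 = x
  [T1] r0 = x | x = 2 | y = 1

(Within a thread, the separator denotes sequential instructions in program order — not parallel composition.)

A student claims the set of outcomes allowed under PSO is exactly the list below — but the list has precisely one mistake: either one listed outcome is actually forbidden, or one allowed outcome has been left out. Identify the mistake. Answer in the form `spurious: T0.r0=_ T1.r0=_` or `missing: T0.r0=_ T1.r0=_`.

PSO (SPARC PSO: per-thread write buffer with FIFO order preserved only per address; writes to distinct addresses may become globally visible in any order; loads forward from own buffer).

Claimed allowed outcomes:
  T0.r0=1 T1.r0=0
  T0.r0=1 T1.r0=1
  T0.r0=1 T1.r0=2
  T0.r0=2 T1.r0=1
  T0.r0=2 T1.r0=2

outcome vector order: (T0.r0,T1.r0)
[PSO] allowed = {<1 0>; <1 1>; <1 2>; <2 0>; <2 1>; <2 2>}
PSO∖claimed = {<2 0>}

missing: T0.r0=2 T1.r0=0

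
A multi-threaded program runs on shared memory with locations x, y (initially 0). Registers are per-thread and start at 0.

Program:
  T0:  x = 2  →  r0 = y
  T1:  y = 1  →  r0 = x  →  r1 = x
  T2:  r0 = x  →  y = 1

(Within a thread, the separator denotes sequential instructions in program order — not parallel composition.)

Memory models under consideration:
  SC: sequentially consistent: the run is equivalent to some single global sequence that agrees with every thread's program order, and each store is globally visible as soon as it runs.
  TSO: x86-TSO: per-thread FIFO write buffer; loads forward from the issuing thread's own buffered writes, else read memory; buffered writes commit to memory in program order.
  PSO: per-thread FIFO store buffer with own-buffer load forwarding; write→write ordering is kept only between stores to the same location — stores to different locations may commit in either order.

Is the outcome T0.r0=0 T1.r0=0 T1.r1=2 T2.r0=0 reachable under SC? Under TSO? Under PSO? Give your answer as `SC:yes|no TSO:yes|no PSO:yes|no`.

SC:no TSO:yes PSO:yes

outcome vector order: (T0.r0,T1.r0,T1.r1,T2.r0)
under SC → 0220; 0222; 1000; 1002; 1020; 1022; 1220; 1222
under TSO → 0000; 0002; 0020; 0022; 0220; 0222; 1000; 1002; 1020; 1022; 1220; 1222
under PSO → 0000; 0002; 0020; 0022; 0220; 0222; 1000; 1002; 1020; 1022; 1220; 1222
target 0020 ∈ {TSO,PSO}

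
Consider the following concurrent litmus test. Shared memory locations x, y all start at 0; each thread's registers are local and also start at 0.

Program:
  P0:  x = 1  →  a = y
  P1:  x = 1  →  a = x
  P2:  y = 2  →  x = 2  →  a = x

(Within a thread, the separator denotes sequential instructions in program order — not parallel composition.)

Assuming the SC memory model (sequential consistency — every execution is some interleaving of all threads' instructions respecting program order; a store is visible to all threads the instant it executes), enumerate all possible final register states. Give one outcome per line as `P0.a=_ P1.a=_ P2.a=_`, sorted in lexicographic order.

outcome vector order: (P0.a,P1.a,P2.a)
|SC outcomes| = 7

P0.a=0 P1.a=1 P2.a=1
P0.a=0 P1.a=1 P2.a=2
P0.a=0 P1.a=2 P2.a=2
P0.a=2 P1.a=1 P2.a=1
P0.a=2 P1.a=1 P2.a=2
P0.a=2 P1.a=2 P2.a=1
P0.a=2 P1.a=2 P2.a=2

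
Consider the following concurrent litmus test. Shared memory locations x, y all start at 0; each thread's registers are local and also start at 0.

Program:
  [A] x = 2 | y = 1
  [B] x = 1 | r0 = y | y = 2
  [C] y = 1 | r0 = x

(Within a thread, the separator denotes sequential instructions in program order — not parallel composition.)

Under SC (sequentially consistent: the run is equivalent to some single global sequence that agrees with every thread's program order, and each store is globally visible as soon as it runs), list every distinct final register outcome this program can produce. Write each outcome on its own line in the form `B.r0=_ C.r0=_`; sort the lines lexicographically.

outcome vector order: (B.r0,C.r0)
|SC outcomes| = 5

B.r0=0 C.r0=1
B.r0=0 C.r0=2
B.r0=1 C.r0=0
B.r0=1 C.r0=1
B.r0=1 C.r0=2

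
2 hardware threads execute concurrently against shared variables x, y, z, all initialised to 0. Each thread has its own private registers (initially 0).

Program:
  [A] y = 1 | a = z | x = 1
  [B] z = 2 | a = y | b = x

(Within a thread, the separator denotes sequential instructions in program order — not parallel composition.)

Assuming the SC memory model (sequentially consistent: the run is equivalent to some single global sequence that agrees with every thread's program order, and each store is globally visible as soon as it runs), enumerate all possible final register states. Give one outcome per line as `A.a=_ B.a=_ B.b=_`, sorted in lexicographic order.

A.a=0 B.a=1 B.b=0
A.a=0 B.a=1 B.b=1
A.a=2 B.a=0 B.b=0
A.a=2 B.a=0 B.b=1
A.a=2 B.a=1 B.b=0
A.a=2 B.a=1 B.b=1

outcome vector order: (A.a,B.a,B.b)
|SC outcomes| = 6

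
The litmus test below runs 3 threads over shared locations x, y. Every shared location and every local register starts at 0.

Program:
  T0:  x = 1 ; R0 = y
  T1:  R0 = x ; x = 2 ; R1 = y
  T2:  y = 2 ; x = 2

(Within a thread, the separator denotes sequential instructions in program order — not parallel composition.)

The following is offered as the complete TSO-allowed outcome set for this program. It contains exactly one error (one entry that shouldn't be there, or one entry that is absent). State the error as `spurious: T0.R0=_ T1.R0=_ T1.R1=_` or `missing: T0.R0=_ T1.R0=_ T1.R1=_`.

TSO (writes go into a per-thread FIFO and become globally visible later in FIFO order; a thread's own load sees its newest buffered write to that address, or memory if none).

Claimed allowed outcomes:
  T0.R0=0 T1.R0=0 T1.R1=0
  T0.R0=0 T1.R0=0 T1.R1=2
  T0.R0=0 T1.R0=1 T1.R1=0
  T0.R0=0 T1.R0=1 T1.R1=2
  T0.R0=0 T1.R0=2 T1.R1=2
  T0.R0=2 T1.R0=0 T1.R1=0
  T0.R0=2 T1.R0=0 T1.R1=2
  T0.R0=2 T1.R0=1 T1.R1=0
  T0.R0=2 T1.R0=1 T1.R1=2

outcome vector order: (T0.R0,T1.R0,T1.R1)
[TSO] allowed = {<0 0 0>, <0 0 2>, <0 1 0>, <0 1 2>, <0 2 2>, <2 0 0>, <2 0 2>, <2 1 0>, <2 1 2>, <2 2 2>}
TSO∖claimed = {<2 2 2>}

missing: T0.R0=2 T1.R0=2 T1.R1=2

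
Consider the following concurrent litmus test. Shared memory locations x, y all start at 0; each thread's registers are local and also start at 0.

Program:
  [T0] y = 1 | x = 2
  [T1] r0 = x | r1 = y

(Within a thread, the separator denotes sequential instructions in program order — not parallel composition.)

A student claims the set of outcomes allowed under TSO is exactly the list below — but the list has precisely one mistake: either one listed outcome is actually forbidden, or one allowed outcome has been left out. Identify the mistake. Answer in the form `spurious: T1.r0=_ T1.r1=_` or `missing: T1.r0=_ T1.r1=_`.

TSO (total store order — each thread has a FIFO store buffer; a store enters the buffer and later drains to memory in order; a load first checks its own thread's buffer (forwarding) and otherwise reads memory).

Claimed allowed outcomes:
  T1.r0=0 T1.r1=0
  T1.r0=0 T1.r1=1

missing: T1.r0=2 T1.r1=1

outcome vector order: (T1.r0,T1.r1)
[TSO] allowed = {00 01 21}
TSO∖claimed = {21}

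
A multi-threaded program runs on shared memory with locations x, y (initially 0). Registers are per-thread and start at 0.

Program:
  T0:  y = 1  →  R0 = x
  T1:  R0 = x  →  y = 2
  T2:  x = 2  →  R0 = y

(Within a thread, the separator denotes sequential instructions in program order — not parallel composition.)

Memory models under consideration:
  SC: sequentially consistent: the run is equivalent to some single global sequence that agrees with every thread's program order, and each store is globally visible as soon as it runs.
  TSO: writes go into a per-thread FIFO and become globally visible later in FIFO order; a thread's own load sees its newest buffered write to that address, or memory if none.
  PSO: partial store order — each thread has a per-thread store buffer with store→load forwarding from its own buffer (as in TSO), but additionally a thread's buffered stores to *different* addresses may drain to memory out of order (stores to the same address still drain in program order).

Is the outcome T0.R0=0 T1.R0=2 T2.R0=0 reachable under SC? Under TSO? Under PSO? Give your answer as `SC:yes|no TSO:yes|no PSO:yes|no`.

outcome vector order: (T0.R0,T1.R0,T2.R0)
[SC] allowed = {0/0/1 0/0/2 0/2/1 0/2/2 2/0/0 2/0/1 2/0/2 2/2/0 2/2/1 2/2/2}
[TSO] allowed = {0/0/0 0/0/1 0/0/2 0/2/0 0/2/1 0/2/2 2/0/0 2/0/1 2/0/2 2/2/0 2/2/1 2/2/2}
[PSO] allowed = {0/0/0 0/0/1 0/0/2 0/2/0 0/2/1 0/2/2 2/0/0 2/0/1 2/0/2 2/2/0 2/2/1 2/2/2}
target 0/2/0 ∈ {TSO,PSO}

SC:no TSO:yes PSO:yes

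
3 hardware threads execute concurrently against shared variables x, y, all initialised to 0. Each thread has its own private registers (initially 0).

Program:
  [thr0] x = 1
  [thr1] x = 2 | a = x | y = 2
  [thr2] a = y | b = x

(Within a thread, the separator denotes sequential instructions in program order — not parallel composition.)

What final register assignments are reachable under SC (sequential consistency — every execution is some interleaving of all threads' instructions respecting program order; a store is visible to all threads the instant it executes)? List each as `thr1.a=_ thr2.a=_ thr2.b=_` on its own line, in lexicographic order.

thr1.a=1 thr2.a=0 thr2.b=0
thr1.a=1 thr2.a=0 thr2.b=1
thr1.a=1 thr2.a=0 thr2.b=2
thr1.a=1 thr2.a=2 thr2.b=1
thr1.a=2 thr2.a=0 thr2.b=0
thr1.a=2 thr2.a=0 thr2.b=1
thr1.a=2 thr2.a=0 thr2.b=2
thr1.a=2 thr2.a=2 thr2.b=1
thr1.a=2 thr2.a=2 thr2.b=2

outcome vector order: (thr1.a,thr2.a,thr2.b)
|SC outcomes| = 9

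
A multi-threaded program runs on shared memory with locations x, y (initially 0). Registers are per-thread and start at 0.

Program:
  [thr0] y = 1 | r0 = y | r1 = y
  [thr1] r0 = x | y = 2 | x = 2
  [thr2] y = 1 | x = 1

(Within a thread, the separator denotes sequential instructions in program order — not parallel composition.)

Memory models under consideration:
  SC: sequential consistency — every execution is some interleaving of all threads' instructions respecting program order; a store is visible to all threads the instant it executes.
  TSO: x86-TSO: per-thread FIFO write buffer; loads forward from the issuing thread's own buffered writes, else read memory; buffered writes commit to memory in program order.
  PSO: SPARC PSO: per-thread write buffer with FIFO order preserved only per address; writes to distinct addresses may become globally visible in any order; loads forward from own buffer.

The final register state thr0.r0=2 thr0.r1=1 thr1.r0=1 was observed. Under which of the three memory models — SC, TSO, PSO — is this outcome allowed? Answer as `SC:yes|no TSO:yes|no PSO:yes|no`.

SC:no TSO:no PSO:yes

outcome vector order: (thr0.r0,thr0.r1,thr1.r0)
SC: 7 outcomes — {110; 111; 120; 121; 210; 220; 221}
TSO: 7 outcomes — {110; 111; 120; 121; 210; 220; 221}
PSO: 8 outcomes — {110; 111; 120; 121; 210; 211; 220; 221}
target 211 ∈ {PSO}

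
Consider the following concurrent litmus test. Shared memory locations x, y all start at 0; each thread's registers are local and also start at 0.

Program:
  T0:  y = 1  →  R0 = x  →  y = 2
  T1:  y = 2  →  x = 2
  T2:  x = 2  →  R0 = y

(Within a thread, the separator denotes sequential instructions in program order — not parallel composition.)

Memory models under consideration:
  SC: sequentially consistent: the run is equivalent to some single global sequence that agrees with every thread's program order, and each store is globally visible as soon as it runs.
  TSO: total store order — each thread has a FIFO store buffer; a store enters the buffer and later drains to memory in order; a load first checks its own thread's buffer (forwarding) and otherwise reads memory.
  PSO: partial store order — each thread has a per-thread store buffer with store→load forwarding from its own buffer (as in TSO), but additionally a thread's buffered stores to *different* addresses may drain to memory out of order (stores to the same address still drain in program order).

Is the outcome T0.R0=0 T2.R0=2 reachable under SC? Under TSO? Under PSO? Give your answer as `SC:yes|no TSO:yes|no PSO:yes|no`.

SC:yes TSO:yes PSO:yes

outcome vector order: (T0.R0,T2.R0)
[SC] allowed = {(0,1); (0,2); (2,0); (2,1); (2,2)}
[TSO] allowed = {(0,0); (0,1); (0,2); (2,0); (2,1); (2,2)}
[PSO] allowed = {(0,0); (0,1); (0,2); (2,0); (2,1); (2,2)}
target (0,2) ∈ {SC,TSO,PSO}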